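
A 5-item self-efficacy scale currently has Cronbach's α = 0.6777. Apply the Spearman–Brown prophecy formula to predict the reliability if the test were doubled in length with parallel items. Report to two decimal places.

Length factor m = 2
α' = m·α / (1 + (m−1)·α)
   = 2 × 0.6777 / (1 + (2 − 1) × 0.6777)
   = 1.3554 / 1.6777 = 0.81

predicted reliability = 0.81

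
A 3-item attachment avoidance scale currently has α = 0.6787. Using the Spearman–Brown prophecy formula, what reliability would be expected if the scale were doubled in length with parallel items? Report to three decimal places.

predicted reliability = 0.809

Length factor m = 2
α' = m·α / (1 + (m−1)·α)
   = 2 × 0.6787 / (1 + (2 − 1) × 0.6787)
   = 1.3574 / 1.6787 = 0.809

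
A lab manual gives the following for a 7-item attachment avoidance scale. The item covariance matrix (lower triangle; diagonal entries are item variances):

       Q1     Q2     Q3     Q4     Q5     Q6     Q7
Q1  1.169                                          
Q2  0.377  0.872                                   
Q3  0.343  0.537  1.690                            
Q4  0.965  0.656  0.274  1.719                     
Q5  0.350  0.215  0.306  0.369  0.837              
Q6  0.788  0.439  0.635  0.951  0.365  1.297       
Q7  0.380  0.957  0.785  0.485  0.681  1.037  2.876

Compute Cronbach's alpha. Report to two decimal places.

ΣVar(i) = 1.169 + 0.872 + 1.690 + 1.719 + 0.837 + 1.297 + 2.876 = 10.460
Sum of off-diagonal covariances = 11.895
σ²_total = 10.460 + 2 × 11.895 = 34.250
α = (k/(k−1))·(1 − ΣVar(i)/σ²_total) = (7/6)·(1 − 10.460/34.250) = 0.81

Cronbach's alpha = 0.81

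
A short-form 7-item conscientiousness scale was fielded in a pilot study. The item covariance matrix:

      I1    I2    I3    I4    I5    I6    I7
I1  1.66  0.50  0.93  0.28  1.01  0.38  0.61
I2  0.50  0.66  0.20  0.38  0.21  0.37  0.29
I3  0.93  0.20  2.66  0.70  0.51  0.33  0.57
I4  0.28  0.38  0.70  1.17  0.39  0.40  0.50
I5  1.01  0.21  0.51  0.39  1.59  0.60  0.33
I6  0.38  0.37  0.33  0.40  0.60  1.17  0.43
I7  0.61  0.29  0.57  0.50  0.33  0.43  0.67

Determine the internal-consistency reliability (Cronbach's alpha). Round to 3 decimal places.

α = 0.787

Σσ²ᵢ = 1.66 + 0.66 + 2.66 + 1.17 + 1.59 + 1.17 + 0.67 = 9.58
Σ_{i<j} σ_ij = 9.92
σ²_total = 9.58 + 2 × 9.92 = 29.42
α = (k/(k−1))·(1 − Σσ²ᵢ/σ²_total) = (7/6)·(1 − 9.58/29.42) = 0.787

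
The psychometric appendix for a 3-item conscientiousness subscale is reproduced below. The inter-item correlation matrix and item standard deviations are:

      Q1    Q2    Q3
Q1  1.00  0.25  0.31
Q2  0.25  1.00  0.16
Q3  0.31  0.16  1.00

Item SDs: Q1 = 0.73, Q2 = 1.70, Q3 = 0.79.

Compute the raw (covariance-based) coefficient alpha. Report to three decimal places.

α = 0.387

Σσ²ᵢ = 0.73² + 1.70² + 0.79² = 4.0470
Covariances σ_ij = r_ij · s_i · s_j:
  σ(Q1,Q2) = 0.25 × 0.73 × 1.70 = 0.3102
  σ(Q1,Q3) = 0.31 × 0.73 × 0.79 = 0.1788
  σ(Q2,Q3) = 0.16 × 1.70 × 0.79 = 0.2149
σ²_T = Σσ²ᵢ + 2·Σσ_ij = 4.0470 + 2 × 0.7039 = 5.4548
α = (3/2)·(1 − 4.0470/5.4548) = 0.387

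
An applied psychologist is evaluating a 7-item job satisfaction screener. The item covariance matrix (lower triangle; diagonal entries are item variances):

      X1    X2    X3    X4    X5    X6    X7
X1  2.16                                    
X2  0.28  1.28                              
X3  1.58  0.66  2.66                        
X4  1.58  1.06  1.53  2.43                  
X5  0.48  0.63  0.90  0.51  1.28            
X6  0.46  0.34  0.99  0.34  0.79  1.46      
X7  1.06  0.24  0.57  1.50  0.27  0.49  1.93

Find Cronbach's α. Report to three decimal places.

α = 0.830

ΣVar(i) = 2.16 + 1.28 + 2.66 + 2.43 + 1.28 + 1.46 + 1.93 = 13.20
Sum of off-diagonal covariances = 16.26
Var(T) = 13.20 + 2 × 16.26 = 45.72
α = (k/(k−1))·(1 − ΣVar(i)/Var(T)) = (7/6)·(1 − 13.20/45.72) = 0.830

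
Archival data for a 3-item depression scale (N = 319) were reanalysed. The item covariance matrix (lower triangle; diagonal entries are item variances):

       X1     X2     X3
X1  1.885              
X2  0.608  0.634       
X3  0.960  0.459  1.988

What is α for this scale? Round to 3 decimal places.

α = 0.710

ΣVar(i) = 1.885 + 0.634 + 1.988 = 4.507
Σ_{i<j} σ_ij = 2.027
total variance = 4.507 + 2 × 2.027 = 8.561
α = (k/(k−1))·(1 − ΣVar(i)/total variance) = (3/2)·(1 − 4.507/8.561) = 0.710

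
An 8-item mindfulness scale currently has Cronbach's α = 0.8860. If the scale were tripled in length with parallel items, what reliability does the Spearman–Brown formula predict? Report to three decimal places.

Length factor m = 3
α' = m·α / (1 + (m−1)·α)
   = 3 × 0.8860 / (1 + (3 − 1) × 0.8860)
   = 2.6580 / 2.7720 = 0.959

predicted reliability = 0.959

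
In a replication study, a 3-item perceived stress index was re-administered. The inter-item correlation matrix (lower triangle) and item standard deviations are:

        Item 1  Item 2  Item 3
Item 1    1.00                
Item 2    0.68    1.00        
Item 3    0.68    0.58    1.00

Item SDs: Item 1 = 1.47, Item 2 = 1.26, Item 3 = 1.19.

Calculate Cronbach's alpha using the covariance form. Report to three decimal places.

Σσ²ᵢ = 1.47² + 1.26² + 1.19² = 5.1646
Covariances σ_ij = r_ij · s_i · s_j:
  σ(Item 1,Item 2) = 0.68 × 1.47 × 1.26 = 1.2595
  σ(Item 1,Item 3) = 0.68 × 1.47 × 1.19 = 1.1895
  σ(Item 2,Item 3) = 0.58 × 1.26 × 1.19 = 0.8697
σ²_T = Σσ²ᵢ + 2·Σσ_ij = 5.1646 + 2 × 3.3187 = 11.8020
α = (3/2)·(1 − 5.1646/11.8020) = 0.844

α = 0.844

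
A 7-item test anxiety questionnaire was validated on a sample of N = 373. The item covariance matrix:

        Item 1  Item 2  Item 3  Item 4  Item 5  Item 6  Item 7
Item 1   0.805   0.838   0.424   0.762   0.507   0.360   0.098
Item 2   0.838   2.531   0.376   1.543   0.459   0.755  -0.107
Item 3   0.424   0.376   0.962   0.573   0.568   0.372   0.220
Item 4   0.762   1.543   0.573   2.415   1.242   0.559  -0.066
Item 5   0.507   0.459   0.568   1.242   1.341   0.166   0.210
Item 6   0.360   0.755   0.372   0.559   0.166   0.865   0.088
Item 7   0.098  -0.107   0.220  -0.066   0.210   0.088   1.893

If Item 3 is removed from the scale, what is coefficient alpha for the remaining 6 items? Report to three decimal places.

Remaining items: Item 1, Item 2, Item 4, Item 5, Item 6, Item 7 (k = 6).
Σσ²ᵢ = 0.805 + 2.531 + 2.415 + 1.341 + 0.865 + 1.893 = 9.850
σ²_T = 9.850 + 2 × 7.414 = 24.678
α (item deleted) = (6/5)·(1 − 9.850/24.678) = 0.721

coefficient alpha = 0.721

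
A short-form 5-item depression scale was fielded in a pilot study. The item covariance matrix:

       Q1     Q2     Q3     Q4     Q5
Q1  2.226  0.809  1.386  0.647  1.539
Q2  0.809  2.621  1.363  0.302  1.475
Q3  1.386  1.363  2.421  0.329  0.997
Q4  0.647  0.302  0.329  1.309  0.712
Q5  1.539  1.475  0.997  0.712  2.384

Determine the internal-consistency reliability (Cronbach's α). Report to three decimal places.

α = 0.794

Σσ²ᵢ = 2.226 + 2.621 + 2.421 + 1.309 + 2.384 = 10.961
Σ_{i<j} σ_ij = 9.559
total variance = 10.961 + 2 × 9.559 = 30.079
α = (k/(k−1))·(1 − Σσ²ᵢ/total variance) = (5/4)·(1 − 10.961/30.079) = 0.794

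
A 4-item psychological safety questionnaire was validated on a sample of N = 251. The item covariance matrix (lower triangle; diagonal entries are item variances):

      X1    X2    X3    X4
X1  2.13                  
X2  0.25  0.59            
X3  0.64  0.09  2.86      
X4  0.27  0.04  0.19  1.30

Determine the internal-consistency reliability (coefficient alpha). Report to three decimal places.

sum of item variances = 2.13 + 0.59 + 2.86 + 1.30 = 6.88
Σ_{i<j} σ_ij = 1.48
Var(T) = 6.88 + 2 × 1.48 = 9.84
α = (k/(k−1))·(1 − sum of item variances/Var(T)) = (4/3)·(1 − 6.88/9.84) = 0.401

α = 0.401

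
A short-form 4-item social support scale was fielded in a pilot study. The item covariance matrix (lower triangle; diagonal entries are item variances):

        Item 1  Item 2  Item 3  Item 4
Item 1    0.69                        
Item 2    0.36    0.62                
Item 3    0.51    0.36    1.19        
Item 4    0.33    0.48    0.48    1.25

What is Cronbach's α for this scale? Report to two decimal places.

Σσ²ᵢ = 0.69 + 0.62 + 1.19 + 1.25 = 3.75
Sum of off-diagonal covariances = 2.52
Var(T) = 3.75 + 2 × 2.52 = 8.79
α = (k/(k−1))·(1 − Σσ²ᵢ/Var(T)) = (4/3)·(1 − 3.75/8.79) = 0.76

α = 0.76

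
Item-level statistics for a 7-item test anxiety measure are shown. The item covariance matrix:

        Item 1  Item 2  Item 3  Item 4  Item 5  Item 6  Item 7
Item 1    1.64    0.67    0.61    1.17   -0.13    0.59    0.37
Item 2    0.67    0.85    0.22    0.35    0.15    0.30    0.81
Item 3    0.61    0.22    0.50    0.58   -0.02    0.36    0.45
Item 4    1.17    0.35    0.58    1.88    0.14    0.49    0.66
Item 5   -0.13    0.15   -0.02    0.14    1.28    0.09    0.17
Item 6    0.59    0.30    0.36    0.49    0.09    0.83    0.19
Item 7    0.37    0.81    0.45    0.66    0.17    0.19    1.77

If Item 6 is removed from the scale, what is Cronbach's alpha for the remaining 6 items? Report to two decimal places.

Cronbach's alpha = 0.73

Remaining items: Item 1, Item 2, Item 3, Item 4, Item 5, Item 7 (k = 6).
Σσᵢ² = 1.64 + 0.85 + 0.50 + 1.88 + 1.28 + 1.77 = 7.92
σ²_total = 7.92 + 2 × 6.20 = 20.32
α (item deleted) = (6/5)·(1 − 7.92/20.32) = 0.73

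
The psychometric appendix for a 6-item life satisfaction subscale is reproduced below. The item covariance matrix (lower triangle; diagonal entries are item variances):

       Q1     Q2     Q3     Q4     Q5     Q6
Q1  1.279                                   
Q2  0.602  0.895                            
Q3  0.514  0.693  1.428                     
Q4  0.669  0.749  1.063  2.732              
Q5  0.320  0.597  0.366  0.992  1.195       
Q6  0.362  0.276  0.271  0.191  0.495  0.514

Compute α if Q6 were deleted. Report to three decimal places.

α = 0.794

Remaining items: Q1, Q2, Q3, Q4, Q5 (k = 5).
sum of item variances = 1.279 + 0.895 + 1.428 + 2.732 + 1.195 = 7.529
σ²_T = 7.529 + 2 × 6.565 = 20.659
α (item deleted) = (5/4)·(1 − 7.529/20.659) = 0.794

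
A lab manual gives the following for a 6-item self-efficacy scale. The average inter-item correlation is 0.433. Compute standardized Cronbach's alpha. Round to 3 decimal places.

Standardized α = k·r̄ / (1 + (k−1)·r̄) = 6 × 0.433 / (1 + 5 × 0.433)
  = 2.5980 / 3.1650 = 0.821

standardized Cronbach's alpha = 0.821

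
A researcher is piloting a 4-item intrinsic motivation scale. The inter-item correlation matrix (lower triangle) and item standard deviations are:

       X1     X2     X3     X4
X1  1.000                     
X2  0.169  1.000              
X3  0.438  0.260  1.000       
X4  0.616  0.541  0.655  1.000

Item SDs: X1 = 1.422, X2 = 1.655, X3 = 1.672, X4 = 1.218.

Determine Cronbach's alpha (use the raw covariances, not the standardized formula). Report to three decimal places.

α = 0.741

Σσ²ᵢ = 1.422² + 1.655² + 1.672² + 1.218² = 9.0402
Covariances σ_ij = r_ij · s_i · s_j:
  σ(X1,X2) = 0.169 × 1.422 × 1.655 = 0.3977
  σ(X1,X3) = 0.438 × 1.422 × 1.672 = 1.0414
  σ(X1,X4) = 0.616 × 1.422 × 1.218 = 1.0669
  σ(X2,X3) = 0.260 × 1.655 × 1.672 = 0.7195
  σ(X2,X4) = 0.541 × 1.655 × 1.218 = 1.0905
  σ(X3,X4) = 0.655 × 1.672 × 1.218 = 1.3339
σ²_T = Σσ²ᵢ + 2·Σσ_ij = 9.0402 + 2 × 5.6499 = 20.3400
α = (4/3)·(1 − 9.0402/20.3400) = 0.741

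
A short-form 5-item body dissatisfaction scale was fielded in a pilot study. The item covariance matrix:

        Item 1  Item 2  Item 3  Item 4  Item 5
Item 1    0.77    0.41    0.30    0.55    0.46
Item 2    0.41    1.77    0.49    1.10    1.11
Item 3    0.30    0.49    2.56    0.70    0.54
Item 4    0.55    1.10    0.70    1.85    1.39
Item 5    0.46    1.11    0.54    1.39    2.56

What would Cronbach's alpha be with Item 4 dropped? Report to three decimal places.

Remaining items: Item 1, Item 2, Item 3, Item 5 (k = 4).
Σσ²ᵢ = 0.77 + 1.77 + 2.56 + 2.56 = 7.66
σ²_total = 7.66 + 2 × 3.31 = 14.28
α (item deleted) = (4/3)·(1 − 7.66/14.28) = 0.618

Cronbach's alpha = 0.618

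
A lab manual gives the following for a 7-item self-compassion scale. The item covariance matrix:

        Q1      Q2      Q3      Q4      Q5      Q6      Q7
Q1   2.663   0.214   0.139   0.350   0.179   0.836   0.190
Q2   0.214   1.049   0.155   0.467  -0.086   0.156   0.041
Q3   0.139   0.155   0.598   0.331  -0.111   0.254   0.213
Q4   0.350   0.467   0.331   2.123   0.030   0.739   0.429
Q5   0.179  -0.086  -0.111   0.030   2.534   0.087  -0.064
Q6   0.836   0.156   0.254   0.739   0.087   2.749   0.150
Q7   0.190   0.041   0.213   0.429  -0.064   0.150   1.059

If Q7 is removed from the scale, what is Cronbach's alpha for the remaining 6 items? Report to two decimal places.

Remaining items: Q1, Q2, Q3, Q4, Q5, Q6 (k = 6).
sum of item variances = 2.663 + 1.049 + 0.598 + 2.123 + 2.534 + 2.749 = 11.716
σ²_T = 11.716 + 2 × 3.740 = 19.196
α (item deleted) = (6/5)·(1 − 11.716/19.196) = 0.47

α = 0.47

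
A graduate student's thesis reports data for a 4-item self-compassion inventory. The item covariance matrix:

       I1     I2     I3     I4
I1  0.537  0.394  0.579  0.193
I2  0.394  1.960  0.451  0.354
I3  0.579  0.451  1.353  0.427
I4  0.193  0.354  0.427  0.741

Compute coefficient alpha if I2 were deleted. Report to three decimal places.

α = 0.715

Remaining items: I1, I3, I4 (k = 3).
Σσ²ᵢ = 0.537 + 1.353 + 0.741 = 2.631
σ²_T = 2.631 + 2 × 1.199 = 5.029
α (item deleted) = (3/2)·(1 − 2.631/5.029) = 0.715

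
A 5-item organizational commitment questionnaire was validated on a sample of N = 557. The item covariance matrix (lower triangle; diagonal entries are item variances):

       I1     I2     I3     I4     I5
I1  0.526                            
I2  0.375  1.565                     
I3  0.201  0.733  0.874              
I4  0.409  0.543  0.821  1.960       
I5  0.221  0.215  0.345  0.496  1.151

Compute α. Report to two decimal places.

α = 0.74

Σσᵢ² = 0.526 + 1.565 + 0.874 + 1.960 + 1.151 = 6.076
Sum of off-diagonal covariances = 4.359
Var(T) = 6.076 + 2 × 4.359 = 14.794
α = (k/(k−1))·(1 − Σσᵢ²/Var(T)) = (5/4)·(1 − 6.076/14.794) = 0.74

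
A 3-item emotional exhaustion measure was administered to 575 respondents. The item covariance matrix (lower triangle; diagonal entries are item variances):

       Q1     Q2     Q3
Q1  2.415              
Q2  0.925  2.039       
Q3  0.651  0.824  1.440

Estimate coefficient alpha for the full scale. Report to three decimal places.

α = 0.673

Σσ²ᵢ = 2.415 + 2.039 + 1.440 = 5.894
Sum of the distinct covariances = 2.400
σ²_total = 5.894 + 2 × 2.400 = 10.694
α = (k/(k−1))·(1 − Σσ²ᵢ/σ²_total) = (3/2)·(1 − 5.894/10.694) = 0.673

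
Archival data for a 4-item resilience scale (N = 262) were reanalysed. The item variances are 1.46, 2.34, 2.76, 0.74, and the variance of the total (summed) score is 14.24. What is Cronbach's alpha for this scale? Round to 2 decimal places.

Cronbach's alpha = 0.65

sum of item variances = 1.46 + 2.34 + 2.76 + 0.74 = 7.30
α = (k/(k−1))·(1 − sum of item variances/σ²_total) = (4/3)·(1 − 7.30/14.24) = 0.65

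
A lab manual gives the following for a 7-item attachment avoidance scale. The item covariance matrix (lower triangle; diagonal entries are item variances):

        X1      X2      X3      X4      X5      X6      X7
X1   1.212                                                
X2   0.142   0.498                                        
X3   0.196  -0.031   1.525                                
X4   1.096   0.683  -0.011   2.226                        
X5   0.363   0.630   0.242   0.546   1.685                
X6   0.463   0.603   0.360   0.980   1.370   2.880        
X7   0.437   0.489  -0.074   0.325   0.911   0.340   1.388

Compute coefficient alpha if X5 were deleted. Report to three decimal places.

Remaining items: X1, X2, X3, X4, X6, X7 (k = 6).
Σσ²ᵢ = 1.212 + 0.498 + 1.525 + 2.226 + 2.880 + 1.388 = 9.729
total variance = 9.729 + 2 × 5.998 = 21.725
α (item deleted) = (6/5)·(1 − 9.729/21.725) = 0.663

coefficient alpha = 0.663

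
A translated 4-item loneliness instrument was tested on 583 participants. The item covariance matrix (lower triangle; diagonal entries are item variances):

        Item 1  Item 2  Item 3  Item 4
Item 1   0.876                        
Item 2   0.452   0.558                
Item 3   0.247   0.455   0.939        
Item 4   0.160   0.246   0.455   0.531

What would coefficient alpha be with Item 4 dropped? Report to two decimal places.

α = 0.74

Remaining items: Item 1, Item 2, Item 3 (k = 3).
sum of item variances = 0.876 + 0.558 + 0.939 = 2.373
σ²_T = 2.373 + 2 × 1.154 = 4.681
α (item deleted) = (3/2)·(1 − 2.373/4.681) = 0.74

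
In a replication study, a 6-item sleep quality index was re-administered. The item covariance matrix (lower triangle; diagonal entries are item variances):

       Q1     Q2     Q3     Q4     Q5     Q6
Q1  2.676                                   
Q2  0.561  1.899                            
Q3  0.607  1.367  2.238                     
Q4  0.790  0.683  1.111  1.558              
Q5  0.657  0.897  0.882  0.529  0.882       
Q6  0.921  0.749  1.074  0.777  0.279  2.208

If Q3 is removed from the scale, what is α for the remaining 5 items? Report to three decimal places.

α = 0.747

Remaining items: Q1, Q2, Q4, Q5, Q6 (k = 5).
Σσ²ᵢ = 2.676 + 1.899 + 1.558 + 0.882 + 2.208 = 9.223
total variance = 9.223 + 2 × 6.843 = 22.909
α (item deleted) = (5/4)·(1 − 9.223/22.909) = 0.747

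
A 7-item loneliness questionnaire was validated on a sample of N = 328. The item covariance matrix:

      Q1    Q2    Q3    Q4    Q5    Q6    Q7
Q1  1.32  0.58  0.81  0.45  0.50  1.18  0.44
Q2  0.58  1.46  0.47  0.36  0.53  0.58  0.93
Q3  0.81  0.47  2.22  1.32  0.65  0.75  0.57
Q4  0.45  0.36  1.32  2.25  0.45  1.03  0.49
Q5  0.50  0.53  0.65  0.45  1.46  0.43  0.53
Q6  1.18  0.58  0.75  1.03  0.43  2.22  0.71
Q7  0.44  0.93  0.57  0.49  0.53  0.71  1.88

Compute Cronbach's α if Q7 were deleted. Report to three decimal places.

Remaining items: Q1, Q2, Q3, Q4, Q5, Q6 (k = 6).
Σσᵢ² = 1.32 + 1.46 + 2.22 + 2.25 + 1.46 + 2.22 = 10.93
Var(T) = 10.93 + 2 × 10.09 = 31.11
α (item deleted) = (6/5)·(1 − 10.93/31.11) = 0.778

Cronbach's α = 0.778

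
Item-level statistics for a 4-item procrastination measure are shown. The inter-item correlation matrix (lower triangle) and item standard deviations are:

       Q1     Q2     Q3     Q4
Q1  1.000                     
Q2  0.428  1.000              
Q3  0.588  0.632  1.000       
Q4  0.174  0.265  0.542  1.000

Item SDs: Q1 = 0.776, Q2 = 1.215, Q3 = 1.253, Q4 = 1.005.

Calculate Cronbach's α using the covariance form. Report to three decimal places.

α = 0.759

Σσ²ᵢ = 0.776² + 1.215² + 1.253² + 1.005² = 4.6584
Covariances σ_ij = r_ij · s_i · s_j:
  σ(Q1,Q2) = 0.428 × 0.776 × 1.215 = 0.4035
  σ(Q1,Q3) = 0.588 × 0.776 × 1.253 = 0.5717
  σ(Q1,Q4) = 0.174 × 0.776 × 1.005 = 0.1357
  σ(Q2,Q3) = 0.632 × 1.215 × 1.253 = 0.9622
  σ(Q2,Q4) = 0.265 × 1.215 × 1.005 = 0.3236
  σ(Q3,Q4) = 0.542 × 1.253 × 1.005 = 0.6825
σ²_T = Σσ²ᵢ + 2·Σσ_ij = 4.6584 + 2 × 3.0792 = 10.8168
α = (4/3)·(1 − 4.6584/10.8168) = 0.759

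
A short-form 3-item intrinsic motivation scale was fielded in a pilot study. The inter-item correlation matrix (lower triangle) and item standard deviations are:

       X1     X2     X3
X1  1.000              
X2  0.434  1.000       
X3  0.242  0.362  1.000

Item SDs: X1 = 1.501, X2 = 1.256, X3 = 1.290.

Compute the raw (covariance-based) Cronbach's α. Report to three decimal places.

Σσ²ᵢ = 1.501² + 1.256² + 1.290² = 5.4946
Covariances σ_ij = r_ij · s_i · s_j:
  σ(X1,X2) = 0.434 × 1.501 × 1.256 = 0.8182
  σ(X1,X3) = 0.242 × 1.501 × 1.290 = 0.4686
  σ(X2,X3) = 0.362 × 1.256 × 1.290 = 0.5865
σ²_T = Σσ²ᵢ + 2·Σσ_ij = 5.4946 + 2 × 1.8733 = 9.2412
α = (3/2)·(1 − 5.4946/9.2412) = 0.608

Cronbach's α = 0.608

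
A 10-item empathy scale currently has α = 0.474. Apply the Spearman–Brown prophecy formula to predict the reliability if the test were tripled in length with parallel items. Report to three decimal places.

Length factor m = 3
α' = m·α / (1 + (m−1)·α)
   = 3 × 0.474 / (1 + (3 − 1) × 0.474)
   = 1.4220 / 1.9480 = 0.730

predicted reliability = 0.730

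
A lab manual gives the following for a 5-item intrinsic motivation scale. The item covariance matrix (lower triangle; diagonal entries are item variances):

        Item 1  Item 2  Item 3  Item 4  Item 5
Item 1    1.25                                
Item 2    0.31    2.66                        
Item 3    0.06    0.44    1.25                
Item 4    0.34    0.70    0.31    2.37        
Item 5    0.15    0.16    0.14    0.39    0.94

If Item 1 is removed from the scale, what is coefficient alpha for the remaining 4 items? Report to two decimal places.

Remaining items: Item 2, Item 3, Item 4, Item 5 (k = 4).
Σσᵢ² = 2.66 + 1.25 + 2.37 + 0.94 = 7.22
σ²_T = 7.22 + 2 × 2.14 = 11.50
α (item deleted) = (4/3)·(1 − 7.22/11.50) = 0.50

coefficient alpha = 0.50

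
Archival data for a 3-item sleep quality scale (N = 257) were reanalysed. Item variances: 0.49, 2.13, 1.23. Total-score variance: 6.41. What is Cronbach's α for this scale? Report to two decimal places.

Σσ²ᵢ = 0.49 + 2.13 + 1.23 = 3.85
α = (k/(k−1))·(1 − Σσ²ᵢ/Var(T)) = (3/2)·(1 − 3.85/6.41) = 0.60

Cronbach's α = 0.60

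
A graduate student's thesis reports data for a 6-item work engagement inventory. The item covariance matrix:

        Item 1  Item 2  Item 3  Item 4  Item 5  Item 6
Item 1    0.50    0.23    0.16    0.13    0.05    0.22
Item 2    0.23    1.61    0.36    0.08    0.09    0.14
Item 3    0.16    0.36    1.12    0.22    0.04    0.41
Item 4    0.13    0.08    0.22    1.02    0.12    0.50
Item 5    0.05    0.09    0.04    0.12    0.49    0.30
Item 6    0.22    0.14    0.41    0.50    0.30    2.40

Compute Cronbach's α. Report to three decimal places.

α = 0.553

ΣVar(i) = 0.50 + 1.61 + 1.12 + 1.02 + 0.49 + 2.40 = 7.14
Sum of the distinct covariances = 3.05
σ²_total = 7.14 + 2 × 3.05 = 13.24
α = (k/(k−1))·(1 − ΣVar(i)/σ²_total) = (6/5)·(1 − 7.14/13.24) = 0.553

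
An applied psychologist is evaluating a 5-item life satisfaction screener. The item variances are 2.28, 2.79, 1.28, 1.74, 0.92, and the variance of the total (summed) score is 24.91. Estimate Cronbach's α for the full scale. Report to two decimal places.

α = 0.80

ΣVar(i) = 2.28 + 2.79 + 1.28 + 1.74 + 0.92 = 9.01
α = (k/(k−1))·(1 − ΣVar(i)/total variance) = (5/4)·(1 − 9.01/24.91) = 0.80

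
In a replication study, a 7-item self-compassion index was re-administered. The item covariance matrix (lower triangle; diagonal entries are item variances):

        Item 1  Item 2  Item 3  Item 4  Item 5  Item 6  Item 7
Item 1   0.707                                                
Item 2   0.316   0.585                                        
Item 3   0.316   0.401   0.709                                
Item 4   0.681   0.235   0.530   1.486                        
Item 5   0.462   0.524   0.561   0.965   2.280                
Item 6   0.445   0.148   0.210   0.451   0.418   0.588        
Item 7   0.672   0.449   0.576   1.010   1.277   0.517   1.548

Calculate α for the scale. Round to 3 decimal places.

α = 0.862

Σσ²ᵢ = 0.707 + 0.585 + 0.709 + 1.486 + 2.280 + 0.588 + 1.548 = 7.903
Sum of the distinct covariances = 11.164
Var(T) = 7.903 + 2 × 11.164 = 30.231
α = (k/(k−1))·(1 − Σσ²ᵢ/Var(T)) = (7/6)·(1 − 7.903/30.231) = 0.862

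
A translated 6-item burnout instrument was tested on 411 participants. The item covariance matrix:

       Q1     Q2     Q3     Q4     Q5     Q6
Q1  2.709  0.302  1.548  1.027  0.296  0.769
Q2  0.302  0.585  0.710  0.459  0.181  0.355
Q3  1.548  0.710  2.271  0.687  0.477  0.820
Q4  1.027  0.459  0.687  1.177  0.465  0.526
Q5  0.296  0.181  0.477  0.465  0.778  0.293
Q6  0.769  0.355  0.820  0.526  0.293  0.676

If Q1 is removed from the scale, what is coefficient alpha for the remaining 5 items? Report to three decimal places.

α = 0.806

Remaining items: Q2, Q3, Q4, Q5, Q6 (k = 5).
Σσ²ᵢ = 0.585 + 2.271 + 1.177 + 0.778 + 0.676 = 5.487
σ²_T = 5.487 + 2 × 4.973 = 15.433
α (item deleted) = (5/4)·(1 − 5.487/15.433) = 0.806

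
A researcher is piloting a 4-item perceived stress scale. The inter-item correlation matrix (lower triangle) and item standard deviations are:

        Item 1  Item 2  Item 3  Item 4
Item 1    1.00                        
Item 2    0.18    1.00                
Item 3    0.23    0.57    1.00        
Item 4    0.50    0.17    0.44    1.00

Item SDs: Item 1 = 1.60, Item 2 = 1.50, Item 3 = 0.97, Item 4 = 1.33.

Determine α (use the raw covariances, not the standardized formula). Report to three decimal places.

Σσ²ᵢ = 1.60² + 1.50² + 0.97² + 1.33² = 7.5198
Covariances σ_ij = r_ij · s_i · s_j:
  σ(Item 1,Item 2) = 0.18 × 1.60 × 1.50 = 0.4320
  σ(Item 1,Item 3) = 0.23 × 1.60 × 0.97 = 0.3570
  σ(Item 1,Item 4) = 0.50 × 1.60 × 1.33 = 1.0640
  σ(Item 2,Item 3) = 0.57 × 1.50 × 0.97 = 0.8293
  σ(Item 2,Item 4) = 0.17 × 1.50 × 1.33 = 0.3392
  σ(Item 3,Item 4) = 0.44 × 0.97 × 1.33 = 0.5676
σ²_T = Σσ²ᵢ + 2·Σσ_ij = 7.5198 + 2 × 3.5891 = 14.6980
α = (4/3)·(1 − 7.5198/14.6980) = 0.651

α = 0.651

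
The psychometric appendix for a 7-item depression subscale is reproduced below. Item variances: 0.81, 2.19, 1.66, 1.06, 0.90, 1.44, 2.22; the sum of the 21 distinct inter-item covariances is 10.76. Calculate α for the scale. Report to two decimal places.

Σσᵢ² = 0.81 + 2.19 + 1.66 + 1.06 + 0.90 + 1.44 + 2.22 = 10.28
Sum of distinct covariances = 10.76
σ²_T = Σσᵢ² + 2·Σcov = 10.28 + 2 × 10.76 = 31.80
α = (7/6)·(1 − 10.28/31.80) = 0.79

α = 0.79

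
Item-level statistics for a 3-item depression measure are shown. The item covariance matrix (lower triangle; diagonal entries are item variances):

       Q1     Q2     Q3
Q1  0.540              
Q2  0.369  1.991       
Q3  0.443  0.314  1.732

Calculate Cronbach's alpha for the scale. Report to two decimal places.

Cronbach's alpha = 0.52

sum of item variances = 0.540 + 1.991 + 1.732 = 4.263
Σ_{i<j} σ_ij = 1.126
σ²_T = 4.263 + 2 × 1.126 = 6.515
α = (k/(k−1))·(1 − sum of item variances/σ²_T) = (3/2)·(1 − 4.263/6.515) = 0.52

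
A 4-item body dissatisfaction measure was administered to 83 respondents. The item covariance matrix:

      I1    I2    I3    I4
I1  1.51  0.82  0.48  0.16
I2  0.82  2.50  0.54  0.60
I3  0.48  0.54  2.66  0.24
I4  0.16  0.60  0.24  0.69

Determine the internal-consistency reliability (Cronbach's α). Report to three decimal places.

ΣVar(i) = 1.51 + 2.50 + 2.66 + 0.69 = 7.36
Σ_{i<j} σ_ij = 2.84
total variance = 7.36 + 2 × 2.84 = 13.04
α = (k/(k−1))·(1 − ΣVar(i)/total variance) = (4/3)·(1 − 7.36/13.04) = 0.581

Cronbach's α = 0.581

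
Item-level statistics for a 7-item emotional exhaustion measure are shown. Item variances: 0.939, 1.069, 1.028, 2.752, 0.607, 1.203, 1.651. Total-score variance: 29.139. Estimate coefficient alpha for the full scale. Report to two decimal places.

α = 0.80

ΣVar(i) = 0.939 + 1.069 + 1.028 + 2.752 + 0.607 + 1.203 + 1.651 = 9.249
α = (k/(k−1))·(1 − ΣVar(i)/σ²_T) = (7/6)·(1 − 9.249/29.139) = 0.80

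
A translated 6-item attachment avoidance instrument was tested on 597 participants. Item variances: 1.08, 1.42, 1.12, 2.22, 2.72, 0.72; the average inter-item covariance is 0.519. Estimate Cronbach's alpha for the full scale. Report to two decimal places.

sum of item variances = 1.08 + 1.42 + 1.12 + 2.22 + 2.72 + 0.72 = 9.28
Sum of the 15 distinct covariances = 15 × 0.519 = 7.785
total variance = sum of item variances + 2·Σcov = 9.28 + 2 × 7.785 = 24.850
α = (6/5)·(1 − 9.28/24.850) = 0.75

α = 0.75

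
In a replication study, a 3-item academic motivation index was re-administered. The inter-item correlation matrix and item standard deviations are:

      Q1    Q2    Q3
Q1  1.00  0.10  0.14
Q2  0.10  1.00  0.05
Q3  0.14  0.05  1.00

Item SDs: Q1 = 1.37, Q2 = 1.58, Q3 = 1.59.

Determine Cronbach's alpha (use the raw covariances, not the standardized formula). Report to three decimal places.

α = 0.237

Σσ²ᵢ = 1.37² + 1.58² + 1.59² = 6.9014
Covariances σ_ij = r_ij · s_i · s_j:
  σ(Q1,Q2) = 0.10 × 1.37 × 1.58 = 0.2165
  σ(Q1,Q3) = 0.14 × 1.37 × 1.59 = 0.3050
  σ(Q2,Q3) = 0.05 × 1.58 × 1.59 = 0.1256
σ²_T = Σσ²ᵢ + 2·Σσ_ij = 6.9014 + 2 × 0.6471 = 8.1956
α = (3/2)·(1 − 6.9014/8.1956) = 0.237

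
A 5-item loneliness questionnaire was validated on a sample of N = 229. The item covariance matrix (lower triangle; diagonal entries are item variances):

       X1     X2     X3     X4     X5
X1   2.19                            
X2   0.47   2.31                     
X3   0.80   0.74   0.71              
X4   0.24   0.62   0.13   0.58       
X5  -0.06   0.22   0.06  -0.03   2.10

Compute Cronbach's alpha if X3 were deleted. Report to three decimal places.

Remaining items: X1, X2, X4, X5 (k = 4).
Σσ²ᵢ = 2.19 + 2.31 + 0.58 + 2.10 = 7.18
total variance = 7.18 + 2 × 1.46 = 10.10
α (item deleted) = (4/3)·(1 − 7.18/10.10) = 0.385

α = 0.385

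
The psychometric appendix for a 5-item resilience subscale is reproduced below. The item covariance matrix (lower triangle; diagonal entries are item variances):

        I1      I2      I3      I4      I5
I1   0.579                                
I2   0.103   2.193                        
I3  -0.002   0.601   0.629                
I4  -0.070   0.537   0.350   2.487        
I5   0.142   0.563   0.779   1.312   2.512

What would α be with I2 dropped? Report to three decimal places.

α = 0.596

Remaining items: I1, I3, I4, I5 (k = 4).
ΣVar(i) = 0.579 + 0.629 + 2.487 + 2.512 = 6.207
σ²_total = 6.207 + 2 × 2.511 = 11.229
α (item deleted) = (4/3)·(1 − 6.207/11.229) = 0.596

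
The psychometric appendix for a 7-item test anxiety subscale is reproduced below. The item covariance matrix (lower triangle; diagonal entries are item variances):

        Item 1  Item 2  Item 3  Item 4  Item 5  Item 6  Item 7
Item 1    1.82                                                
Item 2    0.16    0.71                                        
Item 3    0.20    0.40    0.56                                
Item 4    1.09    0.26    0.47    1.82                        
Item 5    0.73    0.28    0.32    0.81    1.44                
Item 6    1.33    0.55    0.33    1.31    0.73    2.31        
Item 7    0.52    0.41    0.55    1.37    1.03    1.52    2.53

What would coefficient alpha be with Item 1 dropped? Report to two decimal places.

coefficient alpha = 0.83

Remaining items: Item 2, Item 3, Item 4, Item 5, Item 6, Item 7 (k = 6).
sum of item variances = 0.71 + 0.56 + 1.82 + 1.44 + 2.31 + 2.53 = 9.37
σ²_total = 9.37 + 2 × 10.34 = 30.05
α (item deleted) = (6/5)·(1 − 9.37/30.05) = 0.83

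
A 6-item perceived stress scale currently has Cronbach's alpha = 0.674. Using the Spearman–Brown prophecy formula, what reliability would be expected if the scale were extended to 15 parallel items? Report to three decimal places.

predicted reliability = 0.838

Length factor m = 15/6 = 2.5000
α' = m·α / (1 + (m−1)·α)
   = 15/6 × 0.674 / (1 + (15/6 − 1) × 0.674)
   = 1.6850 / 2.0110 = 0.838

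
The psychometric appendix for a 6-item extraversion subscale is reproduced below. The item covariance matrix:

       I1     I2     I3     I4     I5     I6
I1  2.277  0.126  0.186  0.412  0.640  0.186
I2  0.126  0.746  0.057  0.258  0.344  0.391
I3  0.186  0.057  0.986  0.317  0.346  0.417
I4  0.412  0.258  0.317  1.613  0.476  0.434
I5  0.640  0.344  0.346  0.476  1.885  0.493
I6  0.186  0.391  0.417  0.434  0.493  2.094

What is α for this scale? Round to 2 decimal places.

α = 0.62

ΣVar(i) = 2.277 + 0.746 + 0.986 + 1.613 + 1.885 + 2.094 = 9.601
Sum of the distinct covariances = 5.083
σ²_T = 9.601 + 2 × 5.083 = 19.767
α = (k/(k−1))·(1 − ΣVar(i)/σ²_T) = (6/5)·(1 − 9.601/19.767) = 0.62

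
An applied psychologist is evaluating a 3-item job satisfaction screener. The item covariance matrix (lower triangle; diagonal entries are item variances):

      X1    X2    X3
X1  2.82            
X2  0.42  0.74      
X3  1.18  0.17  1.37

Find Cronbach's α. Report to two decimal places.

Σσᵢ² = 2.82 + 0.74 + 1.37 = 4.93
Sum of off-diagonal covariances = 1.77
σ²_T = 4.93 + 2 × 1.77 = 8.47
α = (k/(k−1))·(1 − Σσᵢ²/σ²_T) = (3/2)·(1 − 4.93/8.47) = 0.63

α = 0.63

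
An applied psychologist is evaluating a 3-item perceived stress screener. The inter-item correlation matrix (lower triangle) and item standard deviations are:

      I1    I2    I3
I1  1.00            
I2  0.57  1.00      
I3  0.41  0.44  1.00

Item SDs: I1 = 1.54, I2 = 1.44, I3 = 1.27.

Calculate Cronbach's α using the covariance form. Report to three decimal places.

Σσ²ᵢ = 1.54² + 1.44² + 1.27² = 6.0581
Covariances σ_ij = r_ij · s_i · s_j:
  σ(I1,I2) = 0.57 × 1.54 × 1.44 = 1.2640
  σ(I1,I3) = 0.41 × 1.54 × 1.27 = 0.8019
  σ(I2,I3) = 0.44 × 1.44 × 1.27 = 0.8047
σ²_T = Σσ²ᵢ + 2·Σσ_ij = 6.0581 + 2 × 2.8706 = 11.7993
α = (3/2)·(1 − 6.0581/11.7993) = 0.730

α = 0.730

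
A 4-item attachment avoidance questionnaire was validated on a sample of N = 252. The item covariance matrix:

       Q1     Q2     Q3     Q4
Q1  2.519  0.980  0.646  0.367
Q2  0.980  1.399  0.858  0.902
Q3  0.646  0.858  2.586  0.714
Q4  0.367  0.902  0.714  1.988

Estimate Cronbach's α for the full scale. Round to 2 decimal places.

ΣVar(i) = 2.519 + 1.399 + 2.586 + 1.988 = 8.492
Σ_{i<j} σ_ij = 4.467
Var(T) = 8.492 + 2 × 4.467 = 17.426
α = (k/(k−1))·(1 − ΣVar(i)/Var(T)) = (4/3)·(1 − 8.492/17.426) = 0.68

Cronbach's α = 0.68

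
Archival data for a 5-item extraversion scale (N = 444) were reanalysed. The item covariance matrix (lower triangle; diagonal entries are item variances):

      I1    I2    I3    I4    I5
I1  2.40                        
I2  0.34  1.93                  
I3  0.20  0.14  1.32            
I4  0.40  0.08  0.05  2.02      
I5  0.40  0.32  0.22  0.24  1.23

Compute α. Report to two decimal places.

α = 0.44

Σσᵢ² = 2.40 + 1.93 + 1.32 + 2.02 + 1.23 = 8.90
Σ_{i<j} σ_ij = 2.39
σ²_T = 8.90 + 2 × 2.39 = 13.68
α = (k/(k−1))·(1 − Σσᵢ²/σ²_T) = (5/4)·(1 − 8.90/13.68) = 0.44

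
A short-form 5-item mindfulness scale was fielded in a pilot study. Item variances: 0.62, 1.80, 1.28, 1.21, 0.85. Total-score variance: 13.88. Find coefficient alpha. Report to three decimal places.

sum of item variances = 0.62 + 1.80 + 1.28 + 1.21 + 0.85 = 5.76
α = (k/(k−1))·(1 − sum of item variances/σ²_total) = (5/4)·(1 − 5.76/13.88) = 0.731

α = 0.731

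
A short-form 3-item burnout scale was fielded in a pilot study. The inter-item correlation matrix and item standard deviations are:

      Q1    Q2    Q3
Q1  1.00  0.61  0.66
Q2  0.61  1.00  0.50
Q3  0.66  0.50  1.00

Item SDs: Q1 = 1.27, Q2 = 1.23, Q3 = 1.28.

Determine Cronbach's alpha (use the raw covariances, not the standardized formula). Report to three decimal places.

α = 0.812

Σσ²ᵢ = 1.27² + 1.23² + 1.28² = 4.7642
Covariances σ_ij = r_ij · s_i · s_j:
  σ(Q1,Q2) = 0.61 × 1.27 × 1.23 = 0.9529
  σ(Q1,Q3) = 0.66 × 1.27 × 1.28 = 1.0729
  σ(Q2,Q3) = 0.50 × 1.23 × 1.28 = 0.7872
σ²_T = Σσ²ᵢ + 2·Σσ_ij = 4.7642 + 2 × 2.8130 = 10.3902
α = (3/2)·(1 − 4.7642/10.3902) = 0.812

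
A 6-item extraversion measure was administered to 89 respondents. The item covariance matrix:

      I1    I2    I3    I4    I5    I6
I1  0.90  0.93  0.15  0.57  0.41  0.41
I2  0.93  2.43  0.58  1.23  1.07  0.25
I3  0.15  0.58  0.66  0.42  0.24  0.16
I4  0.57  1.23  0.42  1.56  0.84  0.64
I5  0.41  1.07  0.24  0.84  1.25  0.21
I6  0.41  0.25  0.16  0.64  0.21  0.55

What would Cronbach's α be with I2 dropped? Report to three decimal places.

Remaining items: I1, I3, I4, I5, I6 (k = 5).
Σσᵢ² = 0.90 + 0.66 + 1.56 + 1.25 + 0.55 = 4.92
Var(T) = 4.92 + 2 × 4.05 = 13.02
α (item deleted) = (5/4)·(1 − 4.92/13.02) = 0.778

α = 0.778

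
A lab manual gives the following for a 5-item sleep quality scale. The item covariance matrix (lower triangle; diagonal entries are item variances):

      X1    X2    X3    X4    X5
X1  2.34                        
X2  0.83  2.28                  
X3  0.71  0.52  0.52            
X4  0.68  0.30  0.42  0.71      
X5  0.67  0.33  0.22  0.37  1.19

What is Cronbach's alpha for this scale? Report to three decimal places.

sum of item variances = 2.34 + 2.28 + 0.52 + 0.71 + 1.19 = 7.04
Sum of the distinct covariances = 5.05
Var(T) = 7.04 + 2 × 5.05 = 17.14
α = (k/(k−1))·(1 − sum of item variances/Var(T)) = (5/4)·(1 − 7.04/17.14) = 0.737

α = 0.737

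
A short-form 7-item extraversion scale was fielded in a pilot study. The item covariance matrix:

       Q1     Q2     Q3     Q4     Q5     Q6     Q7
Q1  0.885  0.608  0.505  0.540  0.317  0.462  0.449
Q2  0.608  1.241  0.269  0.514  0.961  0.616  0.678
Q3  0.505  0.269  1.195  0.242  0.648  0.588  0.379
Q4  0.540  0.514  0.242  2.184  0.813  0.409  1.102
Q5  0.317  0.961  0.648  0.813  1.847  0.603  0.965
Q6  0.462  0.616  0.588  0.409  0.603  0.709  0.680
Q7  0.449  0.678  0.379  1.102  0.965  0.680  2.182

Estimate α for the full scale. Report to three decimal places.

α = 0.825

ΣVar(i) = 0.885 + 1.241 + 1.195 + 2.184 + 1.847 + 0.709 + 2.182 = 10.243
Sum of off-diagonal covariances = 12.348
Var(T) = 10.243 + 2 × 12.348 = 34.939
α = (k/(k−1))·(1 − ΣVar(i)/Var(T)) = (7/6)·(1 − 10.243/34.939) = 0.825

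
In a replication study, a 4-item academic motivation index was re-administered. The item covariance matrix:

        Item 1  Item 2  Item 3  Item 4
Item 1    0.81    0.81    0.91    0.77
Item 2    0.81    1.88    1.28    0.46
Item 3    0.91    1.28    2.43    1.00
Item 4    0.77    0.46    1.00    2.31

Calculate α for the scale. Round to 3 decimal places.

sum of item variances = 0.81 + 1.88 + 2.43 + 2.31 = 7.43
Sum of off-diagonal covariances = 5.23
σ²_T = 7.43 + 2 × 5.23 = 17.89
α = (k/(k−1))·(1 − sum of item variances/σ²_T) = (4/3)·(1 − 7.43/17.89) = 0.780

α = 0.780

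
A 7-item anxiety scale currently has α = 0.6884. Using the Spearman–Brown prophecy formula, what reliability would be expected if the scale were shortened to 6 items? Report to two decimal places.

predicted reliability = 0.65

Length factor m = 6/7 = 0.8571
α' = m·α / (1 − (1−m)·α)
   = 6/7 × 0.6884 / (1 − (1 − 6/7) × 0.6884)
   = 0.5901 / 0.9017 = 0.65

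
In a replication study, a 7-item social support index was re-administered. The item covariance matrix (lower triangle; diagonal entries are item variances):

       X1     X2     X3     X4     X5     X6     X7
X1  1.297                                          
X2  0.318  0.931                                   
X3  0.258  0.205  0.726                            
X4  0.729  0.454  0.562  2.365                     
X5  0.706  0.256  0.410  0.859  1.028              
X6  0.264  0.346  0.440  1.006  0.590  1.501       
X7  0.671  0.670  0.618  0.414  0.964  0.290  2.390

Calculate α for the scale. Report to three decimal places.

Σσ²ᵢ = 1.297 + 0.931 + 0.726 + 2.365 + 1.028 + 1.501 + 2.390 = 10.238
Sum of the distinct covariances = 11.030
Var(T) = 10.238 + 2 × 11.030 = 32.298
α = (k/(k−1))·(1 − Σσ²ᵢ/Var(T)) = (7/6)·(1 − 10.238/32.298) = 0.797

α = 0.797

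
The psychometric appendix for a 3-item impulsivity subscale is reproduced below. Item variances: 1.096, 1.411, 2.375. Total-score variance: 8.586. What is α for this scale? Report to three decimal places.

ΣVar(i) = 1.096 + 1.411 + 2.375 = 4.882
α = (k/(k−1))·(1 − ΣVar(i)/total variance) = (3/2)·(1 − 4.882/8.586) = 0.647

α = 0.647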